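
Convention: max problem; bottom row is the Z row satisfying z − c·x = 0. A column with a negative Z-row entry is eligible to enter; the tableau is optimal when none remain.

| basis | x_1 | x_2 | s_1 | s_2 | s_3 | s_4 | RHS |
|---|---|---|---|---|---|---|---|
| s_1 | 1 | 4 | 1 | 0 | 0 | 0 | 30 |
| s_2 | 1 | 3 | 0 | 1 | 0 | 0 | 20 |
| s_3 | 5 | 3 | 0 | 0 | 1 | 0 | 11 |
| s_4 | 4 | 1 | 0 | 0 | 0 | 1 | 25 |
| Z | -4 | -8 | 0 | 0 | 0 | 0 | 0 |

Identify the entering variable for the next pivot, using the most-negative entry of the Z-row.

Negative Z-row entries: x_1: -4, x_2: -8.
The most negative is -8 in column x_2, so x_2 enters.

x_2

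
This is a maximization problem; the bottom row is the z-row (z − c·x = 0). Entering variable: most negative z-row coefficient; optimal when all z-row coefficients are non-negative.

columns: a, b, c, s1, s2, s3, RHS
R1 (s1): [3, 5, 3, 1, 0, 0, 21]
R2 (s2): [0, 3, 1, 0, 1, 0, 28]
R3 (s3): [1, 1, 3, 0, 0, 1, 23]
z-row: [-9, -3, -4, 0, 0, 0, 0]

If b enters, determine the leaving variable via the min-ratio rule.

Column b entries and ratios — s1: 21/5 = 21/5; s2: 28/3 = 28/3; s3: 23/1 = 23.
Smallest ratio is 21/5 in the row of s1, so s1 leaves.

s1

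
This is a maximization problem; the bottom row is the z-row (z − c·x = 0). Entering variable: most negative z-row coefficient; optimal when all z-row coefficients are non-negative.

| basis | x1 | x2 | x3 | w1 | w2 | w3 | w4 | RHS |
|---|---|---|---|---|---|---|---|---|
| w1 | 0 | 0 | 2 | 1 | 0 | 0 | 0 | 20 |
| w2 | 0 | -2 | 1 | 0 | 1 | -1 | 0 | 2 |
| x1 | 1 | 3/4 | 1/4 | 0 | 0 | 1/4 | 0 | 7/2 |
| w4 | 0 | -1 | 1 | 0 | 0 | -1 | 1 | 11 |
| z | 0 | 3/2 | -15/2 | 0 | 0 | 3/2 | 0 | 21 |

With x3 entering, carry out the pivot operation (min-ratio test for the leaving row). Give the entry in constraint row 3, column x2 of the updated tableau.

5/4

Ratio test on column x3 — row 1: 20/2 = 10; row 2: 2/1 = 2; row 3: (7/2)/(1/4) = 14; row 4: 11/1 = 11. Minimum is 2 at row 2 (w2 leaves); pivot element 1.
Divide row 2 by 1; eliminate column x3 from the other rows.
Row 3 update in column x2: 3/4 − (1/4)·(-2) = 5/4.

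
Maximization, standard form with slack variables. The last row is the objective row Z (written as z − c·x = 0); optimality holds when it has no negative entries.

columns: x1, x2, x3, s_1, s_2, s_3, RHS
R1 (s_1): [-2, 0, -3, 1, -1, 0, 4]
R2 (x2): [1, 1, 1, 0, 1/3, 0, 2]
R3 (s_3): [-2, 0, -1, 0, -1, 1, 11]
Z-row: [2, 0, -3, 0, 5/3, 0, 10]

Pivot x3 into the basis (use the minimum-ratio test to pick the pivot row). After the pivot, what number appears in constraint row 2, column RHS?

Ratio test on column x3 — row 1: entry -3 ≤ 0; row 2: 2/1 = 2; row 3: entry -1 ≤ 0. Minimum is 2 at row 2 (x2 leaves); pivot element 1.
Divide row 2 by 1; eliminate column x3 from the other rows.
In the new row 2, the RHS entry is the old entry divided by the pivot: 2/1 = 2.

2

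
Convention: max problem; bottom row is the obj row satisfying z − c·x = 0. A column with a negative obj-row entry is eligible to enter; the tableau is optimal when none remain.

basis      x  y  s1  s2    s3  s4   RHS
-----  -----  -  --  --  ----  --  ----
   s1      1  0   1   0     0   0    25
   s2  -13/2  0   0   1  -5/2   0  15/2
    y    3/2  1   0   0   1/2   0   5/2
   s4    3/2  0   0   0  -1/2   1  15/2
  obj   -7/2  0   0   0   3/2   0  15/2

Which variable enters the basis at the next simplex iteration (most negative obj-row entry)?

Negative obj-row entries: x: -7/2.
The most negative is -7/2 in column x, so x enters.

x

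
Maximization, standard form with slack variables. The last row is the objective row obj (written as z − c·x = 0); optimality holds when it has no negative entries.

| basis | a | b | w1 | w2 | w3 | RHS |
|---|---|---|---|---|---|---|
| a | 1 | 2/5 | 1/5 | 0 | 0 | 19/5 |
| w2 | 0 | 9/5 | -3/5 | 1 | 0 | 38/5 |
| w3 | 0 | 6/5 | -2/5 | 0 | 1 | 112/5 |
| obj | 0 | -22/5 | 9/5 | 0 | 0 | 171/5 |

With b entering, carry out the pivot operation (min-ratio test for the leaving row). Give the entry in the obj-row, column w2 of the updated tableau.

Ratio test on column b — row 1: (19/5)/(2/5) = 19/2; row 2: (38/5)/(9/5) = 38/9; row 3: (112/5)/(6/5) = 56/3. Minimum is 38/9 at row 2 (w2 leaves); pivot element 9/5.
Divide row 2 by 9/5; eliminate column b from the other rows.
obj-row update in column w2: 0 − (-22/5)·(5/9) = 22/9.

22/9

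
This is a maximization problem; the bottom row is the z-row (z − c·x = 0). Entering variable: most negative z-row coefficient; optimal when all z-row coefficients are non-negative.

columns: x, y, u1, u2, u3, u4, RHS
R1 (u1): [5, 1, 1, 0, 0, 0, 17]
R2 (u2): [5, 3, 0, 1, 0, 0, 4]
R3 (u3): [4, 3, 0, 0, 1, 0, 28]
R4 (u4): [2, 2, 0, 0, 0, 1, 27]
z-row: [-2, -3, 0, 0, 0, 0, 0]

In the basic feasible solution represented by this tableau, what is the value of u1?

u1 is basic (row 1); its value is the RHS of that row, 17.

17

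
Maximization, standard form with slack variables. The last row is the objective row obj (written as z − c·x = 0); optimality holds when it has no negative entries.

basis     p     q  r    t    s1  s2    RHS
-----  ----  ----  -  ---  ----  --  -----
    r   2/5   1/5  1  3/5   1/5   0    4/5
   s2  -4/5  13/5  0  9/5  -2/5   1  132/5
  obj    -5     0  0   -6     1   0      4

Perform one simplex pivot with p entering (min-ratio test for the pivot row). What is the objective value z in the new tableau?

14

Ratio test on column p — row 1: (4/5)/(2/5) = 2; row 2: entry -4/5 ≤ 0. Minimum is 2 at row 1 (r leaves); pivot element 2/5.
Pivot on row 1; the obj-row RHS becomes 4 − (-5)·2 = 14.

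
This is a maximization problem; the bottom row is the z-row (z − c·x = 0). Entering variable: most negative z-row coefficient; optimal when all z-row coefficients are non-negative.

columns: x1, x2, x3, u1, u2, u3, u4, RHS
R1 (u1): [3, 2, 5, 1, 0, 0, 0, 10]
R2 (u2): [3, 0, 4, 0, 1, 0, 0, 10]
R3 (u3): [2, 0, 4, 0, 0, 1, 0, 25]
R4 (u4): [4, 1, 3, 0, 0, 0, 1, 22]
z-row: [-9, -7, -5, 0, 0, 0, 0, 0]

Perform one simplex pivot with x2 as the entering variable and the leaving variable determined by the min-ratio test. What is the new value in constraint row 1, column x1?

Ratio test on column x2 — row 1: 10/2 = 5; row 2: entry 0 ≤ 0; row 3: entry 0 ≤ 0; row 4: 22/1 = 22. Minimum is 5 at row 1 (u1 leaves); pivot element 2.
Divide row 1 by 2; eliminate column x2 from the other rows.
In the new row 1, the x1 entry is the old entry divided by the pivot: 3/2 = 3/2.

3/2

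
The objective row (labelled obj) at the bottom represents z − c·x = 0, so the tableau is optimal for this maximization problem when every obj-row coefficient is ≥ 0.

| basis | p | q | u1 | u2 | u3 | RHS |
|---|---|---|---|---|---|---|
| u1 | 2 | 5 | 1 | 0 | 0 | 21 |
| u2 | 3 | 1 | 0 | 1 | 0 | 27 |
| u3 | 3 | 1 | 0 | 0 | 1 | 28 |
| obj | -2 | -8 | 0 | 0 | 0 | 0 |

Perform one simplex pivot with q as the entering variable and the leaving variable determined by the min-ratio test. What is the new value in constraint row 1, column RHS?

21/5

Ratio test on column q — row 1: 21/5 = 21/5; row 2: 27/1 = 27; row 3: 28/1 = 28. Minimum is 21/5 at row 1 (u1 leaves); pivot element 5.
Divide row 1 by 5; eliminate column q from the other rows.
In the new row 1, the RHS entry is the old entry divided by the pivot: 21/5 = 21/5.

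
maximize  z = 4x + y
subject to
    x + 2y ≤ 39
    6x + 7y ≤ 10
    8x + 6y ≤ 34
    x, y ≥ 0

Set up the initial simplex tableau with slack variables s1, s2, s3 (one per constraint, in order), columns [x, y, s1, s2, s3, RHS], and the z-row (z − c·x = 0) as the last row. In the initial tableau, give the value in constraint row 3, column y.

6

Constraint 3 has coefficient 6 on y.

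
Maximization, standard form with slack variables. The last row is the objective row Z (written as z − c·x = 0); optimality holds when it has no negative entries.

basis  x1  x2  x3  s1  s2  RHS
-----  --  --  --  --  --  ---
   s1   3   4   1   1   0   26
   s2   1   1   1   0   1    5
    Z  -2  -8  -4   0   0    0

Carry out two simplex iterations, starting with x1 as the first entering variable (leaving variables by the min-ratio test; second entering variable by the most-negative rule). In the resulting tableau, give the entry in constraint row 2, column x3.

Ratio test on column x1 — row 1: 26/3 = 26/3; row 2: 5/1 = 5. Minimum is 5 at row 2 (s2 leaves); pivot element 1.
Divide row 2 by 1; eliminate column x1 from the other rows.
Second iteration: most negative Z-row entry is -6 in column x2, so x2 enters.
Ratio test on column x2 — row 1: 11/1 = 11; row 2: 5/1 = 5. Minimum is 5 at row 2 (x1 leaves); pivot element 1.
Divide row 2 by 1; eliminate column x2 from the other rows.
After both pivots, the entry at constraint row 2, column x3 is 1.

1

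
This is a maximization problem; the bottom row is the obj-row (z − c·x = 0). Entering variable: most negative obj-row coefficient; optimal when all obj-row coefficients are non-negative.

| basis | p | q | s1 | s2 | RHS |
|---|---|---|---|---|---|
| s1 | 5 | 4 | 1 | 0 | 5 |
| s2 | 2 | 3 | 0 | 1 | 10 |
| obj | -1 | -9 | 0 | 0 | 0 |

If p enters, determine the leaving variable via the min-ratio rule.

s1

Column p entries and ratios — s1: 5/5 = 1; s2: 10/2 = 5.
Smallest ratio is 1 in the row of s1, so s1 leaves.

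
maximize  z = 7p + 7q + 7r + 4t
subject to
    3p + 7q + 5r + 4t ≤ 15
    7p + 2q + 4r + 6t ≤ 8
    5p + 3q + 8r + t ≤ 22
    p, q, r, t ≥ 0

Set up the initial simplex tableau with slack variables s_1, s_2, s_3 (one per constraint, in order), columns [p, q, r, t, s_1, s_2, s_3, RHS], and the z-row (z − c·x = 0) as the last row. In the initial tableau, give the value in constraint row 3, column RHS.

The RHS of constraint 3 is b_3 = 22.

22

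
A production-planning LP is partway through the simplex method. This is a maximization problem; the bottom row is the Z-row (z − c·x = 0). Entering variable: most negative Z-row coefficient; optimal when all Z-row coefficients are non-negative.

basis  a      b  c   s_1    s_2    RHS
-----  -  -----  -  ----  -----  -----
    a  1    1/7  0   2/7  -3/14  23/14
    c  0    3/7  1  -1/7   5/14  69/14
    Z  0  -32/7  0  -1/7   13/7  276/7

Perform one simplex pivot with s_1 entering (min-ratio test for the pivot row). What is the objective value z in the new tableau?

161/4

Ratio test on column s_1 — row 1: (23/14)/(2/7) = 23/4; row 2: entry -1/7 ≤ 0. Minimum is 23/4 at row 1 (a leaves); pivot element 2/7.
Pivot on row 1; the Z-row RHS becomes 276/7 − (-1/7)·(23/4) = 161/4.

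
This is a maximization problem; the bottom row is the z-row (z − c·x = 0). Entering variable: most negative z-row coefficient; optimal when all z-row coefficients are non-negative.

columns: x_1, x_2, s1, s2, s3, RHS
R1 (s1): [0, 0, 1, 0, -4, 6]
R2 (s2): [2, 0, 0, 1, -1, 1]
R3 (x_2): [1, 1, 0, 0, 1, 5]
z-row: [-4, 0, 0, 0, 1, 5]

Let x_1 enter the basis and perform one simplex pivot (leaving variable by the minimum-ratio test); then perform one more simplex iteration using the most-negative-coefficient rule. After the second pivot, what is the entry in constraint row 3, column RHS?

Ratio test on column x_1 — row 1: entry 0 ≤ 0; row 2: 1/2 = 1/2; row 3: 5/1 = 5. Minimum is 1/2 at row 2 (s2 leaves); pivot element 2.
Divide row 2 by 2; eliminate column x_1 from the other rows.
Second iteration: most negative z-row entry is -1 in column s3, so s3 enters.
Ratio test on column s3 — row 1: entry -4 ≤ 0; row 2: entry -1/2 ≤ 0; row 3: (9/2)/(3/2) = 3. Minimum is 3 at row 3 (x_2 leaves); pivot element 3/2.
Divide row 3 by 3/2; eliminate column s3 from the other rows.
After both pivots, the entry at constraint row 3, column RHS is 3.

3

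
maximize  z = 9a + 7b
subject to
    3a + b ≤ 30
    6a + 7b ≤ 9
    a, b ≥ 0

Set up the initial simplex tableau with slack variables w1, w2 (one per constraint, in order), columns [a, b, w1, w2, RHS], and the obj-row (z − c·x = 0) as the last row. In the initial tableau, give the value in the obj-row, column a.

The obj-row carries the negated objective coefficients: the a entry is -9.

-9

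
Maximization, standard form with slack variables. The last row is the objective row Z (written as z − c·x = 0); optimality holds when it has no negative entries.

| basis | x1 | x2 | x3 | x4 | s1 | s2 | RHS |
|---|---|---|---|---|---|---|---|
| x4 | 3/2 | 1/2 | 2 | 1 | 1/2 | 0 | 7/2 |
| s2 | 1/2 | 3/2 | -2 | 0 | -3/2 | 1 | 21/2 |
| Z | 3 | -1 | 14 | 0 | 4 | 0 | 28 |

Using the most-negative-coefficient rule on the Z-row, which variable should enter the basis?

x2

Negative Z-row entries: x2: -1.
The most negative is -1 in column x2, so x2 enters.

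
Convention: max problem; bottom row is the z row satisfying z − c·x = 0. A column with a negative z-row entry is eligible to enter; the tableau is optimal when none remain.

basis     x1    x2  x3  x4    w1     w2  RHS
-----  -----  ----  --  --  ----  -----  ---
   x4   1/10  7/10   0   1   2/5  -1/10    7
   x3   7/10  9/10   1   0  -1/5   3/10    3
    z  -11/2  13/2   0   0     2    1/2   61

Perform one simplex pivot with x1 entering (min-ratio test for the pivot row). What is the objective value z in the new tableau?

592/7

Ratio test on column x1 — row 1: 7/(1/10) = 70; row 2: 3/(7/10) = 30/7. Minimum is 30/7 at row 2 (x3 leaves); pivot element 7/10.
Pivot on row 2; the z-row RHS becomes 61 − (-11/2)·(30/7) = 592/7.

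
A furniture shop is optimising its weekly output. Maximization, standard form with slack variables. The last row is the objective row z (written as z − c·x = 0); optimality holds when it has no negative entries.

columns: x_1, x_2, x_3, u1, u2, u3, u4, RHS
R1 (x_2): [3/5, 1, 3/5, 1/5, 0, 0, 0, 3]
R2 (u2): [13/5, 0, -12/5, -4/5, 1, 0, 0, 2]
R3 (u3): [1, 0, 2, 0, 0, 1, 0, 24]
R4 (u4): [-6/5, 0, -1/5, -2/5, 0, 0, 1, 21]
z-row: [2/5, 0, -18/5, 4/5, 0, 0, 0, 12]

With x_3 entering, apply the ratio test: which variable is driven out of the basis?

x_2

Column x_3 entries and ratios — x_2: 3/(3/5) = 5; u2: -12/5 ≤ 0, skip; u3: 24/2 = 12; u4: -1/5 ≤ 0, skip.
Smallest ratio is 5 in the row of x_2, so x_2 leaves.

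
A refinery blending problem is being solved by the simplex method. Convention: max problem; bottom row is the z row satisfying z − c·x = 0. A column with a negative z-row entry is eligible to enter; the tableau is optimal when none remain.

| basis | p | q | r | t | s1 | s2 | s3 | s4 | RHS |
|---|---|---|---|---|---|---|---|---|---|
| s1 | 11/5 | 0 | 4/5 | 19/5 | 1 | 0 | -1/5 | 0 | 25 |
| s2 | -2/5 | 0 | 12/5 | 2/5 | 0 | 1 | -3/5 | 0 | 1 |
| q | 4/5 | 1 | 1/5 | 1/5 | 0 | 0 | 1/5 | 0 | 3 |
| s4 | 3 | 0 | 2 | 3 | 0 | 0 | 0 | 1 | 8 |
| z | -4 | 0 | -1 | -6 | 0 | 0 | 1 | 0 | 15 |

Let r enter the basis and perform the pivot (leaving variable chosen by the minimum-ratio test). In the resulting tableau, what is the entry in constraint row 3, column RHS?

35/12

Ratio test on column r — row 1: 25/(4/5) = 125/4; row 2: 1/(12/5) = 5/12; row 3: 3/(1/5) = 15; row 4: 8/2 = 4. Minimum is 5/12 at row 2 (s2 leaves); pivot element 12/5.
Divide row 2 by 12/5; eliminate column r from the other rows.
Row 3 update in column RHS: 3 − (1/5)·(5/12) = 35/12.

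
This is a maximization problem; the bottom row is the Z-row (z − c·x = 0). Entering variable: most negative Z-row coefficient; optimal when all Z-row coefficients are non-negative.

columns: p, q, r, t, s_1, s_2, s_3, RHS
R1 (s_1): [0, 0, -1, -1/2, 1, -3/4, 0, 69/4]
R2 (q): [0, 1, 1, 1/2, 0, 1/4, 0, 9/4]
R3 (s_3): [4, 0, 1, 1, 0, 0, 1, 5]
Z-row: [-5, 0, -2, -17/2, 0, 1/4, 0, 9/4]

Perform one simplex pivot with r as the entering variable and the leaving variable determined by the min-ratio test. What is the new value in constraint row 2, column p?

0

Ratio test on column r — row 1: entry -1 ≤ 0; row 2: (9/4)/1 = 9/4; row 3: 5/1 = 5. Minimum is 9/4 at row 2 (q leaves); pivot element 1.
Divide row 2 by 1; eliminate column r from the other rows.
In the new row 2, the p entry is the old entry divided by the pivot: 0/1 = 0.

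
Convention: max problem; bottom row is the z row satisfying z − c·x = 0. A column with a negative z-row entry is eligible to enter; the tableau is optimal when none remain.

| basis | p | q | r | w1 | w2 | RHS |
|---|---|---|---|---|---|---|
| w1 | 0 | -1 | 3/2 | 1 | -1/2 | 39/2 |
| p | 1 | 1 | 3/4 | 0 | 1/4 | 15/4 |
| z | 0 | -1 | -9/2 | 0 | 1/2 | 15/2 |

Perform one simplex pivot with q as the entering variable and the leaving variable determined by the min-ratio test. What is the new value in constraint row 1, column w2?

Ratio test on column q — row 1: entry -1 ≤ 0; row 2: (15/4)/1 = 15/4. Minimum is 15/4 at row 2 (p leaves); pivot element 1.
Divide row 2 by 1; eliminate column q from the other rows.
Row 1 update in column w2: -1/2 − (-1)·(1/4) = -1/4.

-1/4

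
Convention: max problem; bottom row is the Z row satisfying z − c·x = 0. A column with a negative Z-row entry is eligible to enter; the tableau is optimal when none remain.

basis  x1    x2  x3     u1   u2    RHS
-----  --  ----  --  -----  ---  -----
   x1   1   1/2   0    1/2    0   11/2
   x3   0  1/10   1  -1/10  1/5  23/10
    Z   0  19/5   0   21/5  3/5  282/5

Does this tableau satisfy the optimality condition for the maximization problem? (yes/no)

yes

Every Z-row coefficient is ≥ 0, so the tableau is optimal.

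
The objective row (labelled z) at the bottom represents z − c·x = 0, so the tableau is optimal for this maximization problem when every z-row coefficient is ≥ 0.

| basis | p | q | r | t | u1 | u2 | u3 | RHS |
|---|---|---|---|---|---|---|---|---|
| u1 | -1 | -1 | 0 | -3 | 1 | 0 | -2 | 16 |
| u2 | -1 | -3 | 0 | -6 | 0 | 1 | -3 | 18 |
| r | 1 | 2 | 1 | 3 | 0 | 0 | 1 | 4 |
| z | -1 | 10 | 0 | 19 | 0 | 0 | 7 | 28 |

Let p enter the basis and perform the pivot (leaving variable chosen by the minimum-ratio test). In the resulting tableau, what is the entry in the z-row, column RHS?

32

Ratio test on column p — row 1: entry -1 ≤ 0; row 2: entry -1 ≤ 0; row 3: 4/1 = 4. Minimum is 4 at row 3 (r leaves); pivot element 1.
Divide row 3 by 1; eliminate column p from the other rows.
z-row update in column RHS: 28 − (-1)·4 = 32.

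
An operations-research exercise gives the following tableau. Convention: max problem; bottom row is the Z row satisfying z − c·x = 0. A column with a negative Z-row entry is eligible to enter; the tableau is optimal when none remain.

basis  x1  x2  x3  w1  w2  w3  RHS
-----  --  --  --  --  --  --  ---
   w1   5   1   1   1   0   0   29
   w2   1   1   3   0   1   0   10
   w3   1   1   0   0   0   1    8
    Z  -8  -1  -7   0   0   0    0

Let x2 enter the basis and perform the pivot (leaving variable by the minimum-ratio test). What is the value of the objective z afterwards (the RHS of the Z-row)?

8

Ratio test on column x2 — row 1: 29/1 = 29; row 2: 10/1 = 10; row 3: 8/1 = 8. Minimum is 8 at row 3 (w3 leaves); pivot element 1.
Pivot on row 3; the Z-row RHS becomes 0 − (-1)·8 = 8.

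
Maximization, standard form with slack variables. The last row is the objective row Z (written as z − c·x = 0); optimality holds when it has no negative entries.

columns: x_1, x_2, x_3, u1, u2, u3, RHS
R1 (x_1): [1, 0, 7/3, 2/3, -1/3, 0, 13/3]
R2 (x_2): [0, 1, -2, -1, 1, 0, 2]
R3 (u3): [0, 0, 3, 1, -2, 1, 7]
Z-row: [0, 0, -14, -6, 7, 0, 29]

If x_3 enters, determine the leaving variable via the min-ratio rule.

Column x_3 entries and ratios — x_1: (13/3)/(7/3) = 13/7; x_2: -2 ≤ 0, skip; u3: 7/3 = 7/3.
Smallest ratio is 13/7 in the row of x_1, so x_1 leaves.

x_1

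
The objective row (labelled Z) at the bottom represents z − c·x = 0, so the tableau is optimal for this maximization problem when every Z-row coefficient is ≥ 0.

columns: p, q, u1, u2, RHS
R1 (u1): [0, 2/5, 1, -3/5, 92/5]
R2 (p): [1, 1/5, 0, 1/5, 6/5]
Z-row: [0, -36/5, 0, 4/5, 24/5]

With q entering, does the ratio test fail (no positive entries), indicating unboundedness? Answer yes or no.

no

Column q has positive entries in row(s) 1, 2, so the ratio test bounds it — not unbounded.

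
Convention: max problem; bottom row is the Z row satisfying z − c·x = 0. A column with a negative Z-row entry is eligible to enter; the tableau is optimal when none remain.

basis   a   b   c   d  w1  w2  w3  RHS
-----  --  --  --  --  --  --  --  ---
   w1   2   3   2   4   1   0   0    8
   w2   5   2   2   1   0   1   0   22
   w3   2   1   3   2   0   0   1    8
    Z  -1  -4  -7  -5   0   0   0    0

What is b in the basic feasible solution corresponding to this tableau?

b is not in the basis, so in the current basic feasible solution b = 0.

0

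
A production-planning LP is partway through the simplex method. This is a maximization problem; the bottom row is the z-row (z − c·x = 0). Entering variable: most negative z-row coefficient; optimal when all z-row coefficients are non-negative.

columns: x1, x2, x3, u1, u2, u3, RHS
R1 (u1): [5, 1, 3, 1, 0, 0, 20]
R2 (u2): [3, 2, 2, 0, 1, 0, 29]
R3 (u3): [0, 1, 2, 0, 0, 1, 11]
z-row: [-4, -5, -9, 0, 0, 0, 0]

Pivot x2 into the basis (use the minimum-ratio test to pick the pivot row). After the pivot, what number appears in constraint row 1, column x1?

5

Ratio test on column x2 — row 1: 20/1 = 20; row 2: 29/2 = 29/2; row 3: 11/1 = 11. Minimum is 11 at row 3 (u3 leaves); pivot element 1.
Divide row 3 by 1; eliminate column x2 from the other rows.
Row 1 update in column x1: 5 − 1·0 = 5.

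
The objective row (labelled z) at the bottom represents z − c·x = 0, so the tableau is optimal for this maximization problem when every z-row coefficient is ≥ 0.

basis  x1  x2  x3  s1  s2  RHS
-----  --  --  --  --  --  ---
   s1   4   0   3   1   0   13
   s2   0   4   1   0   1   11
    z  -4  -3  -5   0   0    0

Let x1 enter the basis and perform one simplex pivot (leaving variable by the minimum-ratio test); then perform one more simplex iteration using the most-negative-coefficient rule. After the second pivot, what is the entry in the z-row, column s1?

Ratio test on column x1 — row 1: 13/4 = 13/4; row 2: entry 0 ≤ 0. Minimum is 13/4 at row 1 (s1 leaves); pivot element 4.
Divide row 1 by 4; eliminate column x1 from the other rows.
Second iteration: most negative z-row entry is -3 in column x2, so x2 enters.
Ratio test on column x2 — row 1: entry 0 ≤ 0; row 2: 11/4 = 11/4. Minimum is 11/4 at row 2 (s2 leaves); pivot element 4.
Divide row 2 by 4; eliminate column x2 from the other rows.
After both pivots, the entry at the z-row, column s1 is 1.

1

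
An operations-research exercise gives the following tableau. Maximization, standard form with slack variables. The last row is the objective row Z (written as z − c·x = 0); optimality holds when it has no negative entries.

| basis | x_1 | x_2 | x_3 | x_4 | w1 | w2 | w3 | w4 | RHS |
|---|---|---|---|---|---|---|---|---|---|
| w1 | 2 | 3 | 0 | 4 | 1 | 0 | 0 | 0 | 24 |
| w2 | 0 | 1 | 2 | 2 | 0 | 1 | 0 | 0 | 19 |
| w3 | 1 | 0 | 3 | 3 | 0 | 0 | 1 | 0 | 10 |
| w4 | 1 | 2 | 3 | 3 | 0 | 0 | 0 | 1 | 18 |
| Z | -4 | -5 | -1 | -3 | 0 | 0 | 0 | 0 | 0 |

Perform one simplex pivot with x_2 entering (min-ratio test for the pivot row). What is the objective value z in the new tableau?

40

Ratio test on column x_2 — row 1: 24/3 = 8; row 2: 19/1 = 19; row 3: entry 0 ≤ 0; row 4: 18/2 = 9. Minimum is 8 at row 1 (w1 leaves); pivot element 3.
Pivot on row 1; the Z-row RHS becomes 0 − (-5)·8 = 40.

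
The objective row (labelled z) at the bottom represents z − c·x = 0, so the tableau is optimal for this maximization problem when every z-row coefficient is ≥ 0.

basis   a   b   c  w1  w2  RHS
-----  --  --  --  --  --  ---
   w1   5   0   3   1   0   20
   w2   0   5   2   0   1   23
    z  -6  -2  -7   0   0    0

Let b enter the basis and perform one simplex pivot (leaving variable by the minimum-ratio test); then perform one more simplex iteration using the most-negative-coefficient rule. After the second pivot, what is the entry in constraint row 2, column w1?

Ratio test on column b — row 1: entry 0 ≤ 0; row 2: 23/5 = 23/5. Minimum is 23/5 at row 2 (w2 leaves); pivot element 5.
Divide row 2 by 5; eliminate column b from the other rows.
Second iteration: most negative z-row entry is -31/5 in column c, so c enters.
Ratio test on column c — row 1: 20/3 = 20/3; row 2: (23/5)/(2/5) = 23/2. Minimum is 20/3 at row 1 (w1 leaves); pivot element 3.
Divide row 1 by 3; eliminate column c from the other rows.
After both pivots, the entry at constraint row 2, column w1 is -2/15.

-2/15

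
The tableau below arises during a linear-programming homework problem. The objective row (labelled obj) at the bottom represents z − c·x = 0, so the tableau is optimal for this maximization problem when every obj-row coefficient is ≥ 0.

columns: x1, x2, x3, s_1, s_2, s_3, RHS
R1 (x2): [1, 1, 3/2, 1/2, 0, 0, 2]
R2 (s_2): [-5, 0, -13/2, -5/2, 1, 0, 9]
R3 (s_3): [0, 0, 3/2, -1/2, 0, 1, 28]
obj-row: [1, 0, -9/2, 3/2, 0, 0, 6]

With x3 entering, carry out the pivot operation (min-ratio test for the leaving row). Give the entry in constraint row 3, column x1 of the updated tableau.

Ratio test on column x3 — row 1: 2/(3/2) = 4/3; row 2: entry -13/2 ≤ 0; row 3: 28/(3/2) = 56/3. Minimum is 4/3 at row 1 (x2 leaves); pivot element 3/2.
Divide row 1 by 3/2; eliminate column x3 from the other rows.
Row 3 update in column x1: 0 − (3/2)·(2/3) = -1.

-1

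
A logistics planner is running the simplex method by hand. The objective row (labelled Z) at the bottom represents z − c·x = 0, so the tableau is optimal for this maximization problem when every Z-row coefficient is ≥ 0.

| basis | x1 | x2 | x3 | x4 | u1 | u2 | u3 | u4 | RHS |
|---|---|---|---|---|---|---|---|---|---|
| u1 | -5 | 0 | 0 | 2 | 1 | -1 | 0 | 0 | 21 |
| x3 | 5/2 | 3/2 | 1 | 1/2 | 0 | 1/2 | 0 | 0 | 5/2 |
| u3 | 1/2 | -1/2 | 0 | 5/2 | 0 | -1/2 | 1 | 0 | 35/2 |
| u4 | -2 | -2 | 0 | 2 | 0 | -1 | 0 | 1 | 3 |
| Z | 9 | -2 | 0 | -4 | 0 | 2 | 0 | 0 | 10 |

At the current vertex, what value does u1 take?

21

u1 is basic (row 1); its value is the RHS of that row, 21.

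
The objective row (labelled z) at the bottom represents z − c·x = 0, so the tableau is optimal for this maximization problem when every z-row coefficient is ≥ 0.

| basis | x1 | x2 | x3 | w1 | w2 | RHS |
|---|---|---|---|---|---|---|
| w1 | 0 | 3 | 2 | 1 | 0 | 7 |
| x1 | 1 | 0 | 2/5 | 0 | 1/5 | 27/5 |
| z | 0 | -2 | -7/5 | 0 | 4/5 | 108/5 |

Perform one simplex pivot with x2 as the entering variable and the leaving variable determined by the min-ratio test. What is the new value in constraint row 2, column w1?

0

Ratio test on column x2 — row 1: 7/3 = 7/3; row 2: entry 0 ≤ 0. Minimum is 7/3 at row 1 (w1 leaves); pivot element 3.
Divide row 1 by 3; eliminate column x2 from the other rows.
Row 2 update in column w1: 0 − 0·(1/3) = 0.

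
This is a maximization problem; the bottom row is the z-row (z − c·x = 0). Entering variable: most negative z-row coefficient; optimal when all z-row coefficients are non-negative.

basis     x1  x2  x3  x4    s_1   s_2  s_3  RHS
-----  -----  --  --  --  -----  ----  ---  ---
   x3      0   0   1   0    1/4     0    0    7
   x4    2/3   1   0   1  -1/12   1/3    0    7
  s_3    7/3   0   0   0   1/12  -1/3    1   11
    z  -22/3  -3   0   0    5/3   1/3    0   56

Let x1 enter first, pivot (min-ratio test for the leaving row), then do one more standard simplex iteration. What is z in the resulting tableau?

Ratio test on column x1 — row 1: entry 0 ≤ 0; row 2: 7/(2/3) = 21/2; row 3: 11/(7/3) = 33/7. Minimum is 33/7 at row 3 (s_3 leaves); pivot element 7/3.
Pivot on row 3; the z-row RHS becomes 56 − (-22/3)·(33/7) = 634/7.
Next entering variable (most negative z-row entry -3): x2.
Ratio test on column x2 — row 1: entry 0 ≤ 0; row 2: (27/7)/1 = 27/7; row 3: entry 0 ≤ 0. Minimum is 27/7 at row 2 (x4 leaves); pivot element 1.
After the second pivot the z-row RHS is 634/7 − (-3)·(27/7) = 715/7.

715/7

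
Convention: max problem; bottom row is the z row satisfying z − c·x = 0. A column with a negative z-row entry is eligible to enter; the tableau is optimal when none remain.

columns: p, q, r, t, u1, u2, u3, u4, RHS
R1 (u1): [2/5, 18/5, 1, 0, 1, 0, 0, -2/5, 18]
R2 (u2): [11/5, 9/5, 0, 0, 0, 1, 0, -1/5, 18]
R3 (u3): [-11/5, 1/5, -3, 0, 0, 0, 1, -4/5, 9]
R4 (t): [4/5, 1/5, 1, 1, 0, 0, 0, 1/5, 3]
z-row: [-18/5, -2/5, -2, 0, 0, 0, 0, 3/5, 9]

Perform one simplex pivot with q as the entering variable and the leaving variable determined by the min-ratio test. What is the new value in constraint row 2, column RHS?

9

Ratio test on column q — row 1: 18/(18/5) = 5; row 2: 18/(9/5) = 10; row 3: 9/(1/5) = 45; row 4: 3/(1/5) = 15. Minimum is 5 at row 1 (u1 leaves); pivot element 18/5.
Divide row 1 by 18/5; eliminate column q from the other rows.
Row 2 update in column RHS: 18 − (9/5)·5 = 9.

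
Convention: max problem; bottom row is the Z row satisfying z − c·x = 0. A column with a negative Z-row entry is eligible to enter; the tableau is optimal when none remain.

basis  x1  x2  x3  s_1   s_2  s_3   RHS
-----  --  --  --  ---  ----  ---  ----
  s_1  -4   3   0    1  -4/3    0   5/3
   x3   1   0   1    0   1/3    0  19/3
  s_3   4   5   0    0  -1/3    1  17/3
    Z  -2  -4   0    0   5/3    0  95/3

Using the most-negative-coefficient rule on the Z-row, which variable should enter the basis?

x2

Negative Z-row entries: x1: -2, x2: -4.
The most negative is -4 in column x2, so x2 enters.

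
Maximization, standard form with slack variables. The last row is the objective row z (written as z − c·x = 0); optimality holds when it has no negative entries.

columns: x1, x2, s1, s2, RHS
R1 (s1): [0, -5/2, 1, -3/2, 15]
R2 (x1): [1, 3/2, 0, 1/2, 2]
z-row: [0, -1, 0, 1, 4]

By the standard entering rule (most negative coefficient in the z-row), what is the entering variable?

x2

Negative z-row entries: x2: -1.
The most negative is -1 in column x2, so x2 enters.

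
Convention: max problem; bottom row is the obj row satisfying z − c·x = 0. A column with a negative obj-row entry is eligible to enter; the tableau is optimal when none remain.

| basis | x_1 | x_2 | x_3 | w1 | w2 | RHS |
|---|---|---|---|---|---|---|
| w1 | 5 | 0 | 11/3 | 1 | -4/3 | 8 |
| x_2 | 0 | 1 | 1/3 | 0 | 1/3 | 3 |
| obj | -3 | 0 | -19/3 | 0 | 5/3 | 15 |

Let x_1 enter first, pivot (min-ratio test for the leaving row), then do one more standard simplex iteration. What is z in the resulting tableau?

Ratio test on column x_1 — row 1: 8/5 = 8/5; row 2: entry 0 ≤ 0. Minimum is 8/5 at row 1 (w1 leaves); pivot element 5.
Pivot on row 1; the obj-row RHS becomes 15 − (-3)·(8/5) = 99/5.
Next entering variable (most negative obj-row entry -62/15): x_3.
Ratio test on column x_3 — row 1: (8/5)/(11/15) = 24/11; row 2: 3/(1/3) = 9. Minimum is 24/11 at row 1 (x_1 leaves); pivot element 11/15.
After the second pivot the obj-row RHS is 99/5 − (-62/15)·(24/11) = 317/11.

317/11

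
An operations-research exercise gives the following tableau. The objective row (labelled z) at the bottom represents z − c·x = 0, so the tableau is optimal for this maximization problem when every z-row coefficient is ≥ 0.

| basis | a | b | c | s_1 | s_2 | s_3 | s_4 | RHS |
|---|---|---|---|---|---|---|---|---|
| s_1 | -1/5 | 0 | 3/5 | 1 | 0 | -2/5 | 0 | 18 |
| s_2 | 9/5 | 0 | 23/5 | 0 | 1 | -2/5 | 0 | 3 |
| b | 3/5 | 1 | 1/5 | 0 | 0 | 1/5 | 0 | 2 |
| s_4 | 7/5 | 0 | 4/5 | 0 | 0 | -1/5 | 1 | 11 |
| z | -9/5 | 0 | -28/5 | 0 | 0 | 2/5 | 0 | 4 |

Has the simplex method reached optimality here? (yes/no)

The z-row has a negative entry -28/5 in column c, so it is not optimal.

no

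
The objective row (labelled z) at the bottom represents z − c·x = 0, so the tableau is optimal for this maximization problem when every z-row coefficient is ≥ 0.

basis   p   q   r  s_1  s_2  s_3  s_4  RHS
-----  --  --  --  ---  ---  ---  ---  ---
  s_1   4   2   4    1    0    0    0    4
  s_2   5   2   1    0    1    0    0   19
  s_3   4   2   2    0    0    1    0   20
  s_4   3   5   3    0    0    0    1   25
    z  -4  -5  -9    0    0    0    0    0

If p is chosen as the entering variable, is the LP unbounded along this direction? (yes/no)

no

Column p has positive entries in row(s) 1, 2, 3, 4, so the ratio test bounds it — not unbounded.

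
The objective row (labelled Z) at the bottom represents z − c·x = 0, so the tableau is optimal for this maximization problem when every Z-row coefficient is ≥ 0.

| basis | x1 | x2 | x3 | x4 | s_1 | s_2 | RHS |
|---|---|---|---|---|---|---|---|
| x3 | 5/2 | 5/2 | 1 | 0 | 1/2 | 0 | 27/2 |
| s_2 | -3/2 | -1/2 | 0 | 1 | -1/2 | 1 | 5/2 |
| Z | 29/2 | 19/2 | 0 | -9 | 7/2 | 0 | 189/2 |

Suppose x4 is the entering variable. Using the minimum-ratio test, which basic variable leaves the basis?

Column x4 entries and ratios — x3: 0 ≤ 0, skip; s_2: (5/2)/1 = 5/2.
Smallest ratio is 5/2 in the row of s_2, so s_2 leaves.

s_2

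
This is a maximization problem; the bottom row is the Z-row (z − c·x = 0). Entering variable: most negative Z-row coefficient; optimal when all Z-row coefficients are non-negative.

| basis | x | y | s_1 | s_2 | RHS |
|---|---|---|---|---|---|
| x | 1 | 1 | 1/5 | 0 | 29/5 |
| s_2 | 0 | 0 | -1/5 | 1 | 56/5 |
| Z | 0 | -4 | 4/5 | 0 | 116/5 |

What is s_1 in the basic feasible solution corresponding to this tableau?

s_1 is not in the basis, so in the current basic feasible solution s_1 = 0.

0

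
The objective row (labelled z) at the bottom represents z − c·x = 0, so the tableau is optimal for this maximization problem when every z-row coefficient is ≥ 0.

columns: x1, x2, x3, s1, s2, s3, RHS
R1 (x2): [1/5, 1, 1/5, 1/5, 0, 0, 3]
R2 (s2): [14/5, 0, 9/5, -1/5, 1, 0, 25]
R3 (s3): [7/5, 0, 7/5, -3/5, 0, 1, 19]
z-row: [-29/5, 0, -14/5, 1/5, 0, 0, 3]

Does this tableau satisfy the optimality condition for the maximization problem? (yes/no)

no

The z-row has a negative entry -29/5 in column x1, so it is not optimal.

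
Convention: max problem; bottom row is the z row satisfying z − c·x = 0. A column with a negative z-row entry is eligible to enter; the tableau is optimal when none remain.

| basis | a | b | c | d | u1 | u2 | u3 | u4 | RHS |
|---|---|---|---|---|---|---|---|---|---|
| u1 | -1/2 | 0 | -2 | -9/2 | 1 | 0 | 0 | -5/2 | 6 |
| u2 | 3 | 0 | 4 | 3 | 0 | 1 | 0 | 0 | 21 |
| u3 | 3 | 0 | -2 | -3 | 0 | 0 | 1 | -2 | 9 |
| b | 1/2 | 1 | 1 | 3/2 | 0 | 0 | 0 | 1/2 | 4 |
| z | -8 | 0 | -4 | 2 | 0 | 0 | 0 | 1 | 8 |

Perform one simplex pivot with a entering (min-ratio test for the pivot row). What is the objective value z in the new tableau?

32

Ratio test on column a — row 1: entry -1/2 ≤ 0; row 2: 21/3 = 7; row 3: 9/3 = 3; row 4: 4/(1/2) = 8. Minimum is 3 at row 3 (u3 leaves); pivot element 3.
Pivot on row 3; the z-row RHS becomes 8 − (-8)·3 = 32.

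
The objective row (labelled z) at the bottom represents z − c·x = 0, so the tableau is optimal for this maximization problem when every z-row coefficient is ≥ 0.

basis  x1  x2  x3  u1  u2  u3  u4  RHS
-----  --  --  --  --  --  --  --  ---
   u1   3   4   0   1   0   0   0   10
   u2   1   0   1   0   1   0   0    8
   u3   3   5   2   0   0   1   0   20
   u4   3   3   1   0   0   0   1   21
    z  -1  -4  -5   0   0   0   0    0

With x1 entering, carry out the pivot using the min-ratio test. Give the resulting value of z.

Ratio test on column x1 — row 1: 10/3 = 10/3; row 2: 8/1 = 8; row 3: 20/3 = 20/3; row 4: 21/3 = 7. Minimum is 10/3 at row 1 (u1 leaves); pivot element 3.
Pivot on row 1; the z-row RHS becomes 0 − (-1)·(10/3) = 10/3.

10/3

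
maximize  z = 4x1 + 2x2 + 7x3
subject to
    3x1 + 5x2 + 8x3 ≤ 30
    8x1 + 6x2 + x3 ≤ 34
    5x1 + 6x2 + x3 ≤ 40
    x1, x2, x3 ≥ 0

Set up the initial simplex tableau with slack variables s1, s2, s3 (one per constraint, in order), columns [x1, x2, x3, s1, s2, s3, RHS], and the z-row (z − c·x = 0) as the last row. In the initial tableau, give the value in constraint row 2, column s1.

0

Slack s1 belongs to constraint 1; its column is the unit vector e_1, so the entry in row 2 is 0.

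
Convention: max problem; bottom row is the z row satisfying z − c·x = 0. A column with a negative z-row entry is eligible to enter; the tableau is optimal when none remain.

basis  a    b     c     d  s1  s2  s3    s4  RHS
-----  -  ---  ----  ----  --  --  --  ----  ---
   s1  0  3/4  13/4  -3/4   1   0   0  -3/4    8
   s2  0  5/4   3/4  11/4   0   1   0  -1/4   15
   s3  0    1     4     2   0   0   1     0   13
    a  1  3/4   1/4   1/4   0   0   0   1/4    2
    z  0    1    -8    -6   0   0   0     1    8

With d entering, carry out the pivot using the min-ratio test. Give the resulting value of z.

Ratio test on column d — row 1: entry -3/4 ≤ 0; row 2: 15/(11/4) = 60/11; row 3: 13/2 = 13/2; row 4: 2/(1/4) = 8. Minimum is 60/11 at row 2 (s2 leaves); pivot element 11/4.
Pivot on row 2; the z-row RHS becomes 8 − (-6)·(60/11) = 448/11.

448/11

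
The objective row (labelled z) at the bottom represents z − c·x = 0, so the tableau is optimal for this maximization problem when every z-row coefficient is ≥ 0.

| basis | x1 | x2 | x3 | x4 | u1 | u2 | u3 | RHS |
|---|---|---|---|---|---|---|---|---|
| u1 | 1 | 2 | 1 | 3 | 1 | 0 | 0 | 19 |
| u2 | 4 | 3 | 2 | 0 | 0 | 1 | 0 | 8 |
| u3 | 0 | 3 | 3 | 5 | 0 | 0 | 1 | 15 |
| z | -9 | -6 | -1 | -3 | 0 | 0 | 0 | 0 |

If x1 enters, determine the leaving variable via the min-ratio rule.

u2

Column x1 entries and ratios — u1: 19/1 = 19; u2: 8/4 = 2; u3: 0 ≤ 0, skip.
Smallest ratio is 2 in the row of u2, so u2 leaves.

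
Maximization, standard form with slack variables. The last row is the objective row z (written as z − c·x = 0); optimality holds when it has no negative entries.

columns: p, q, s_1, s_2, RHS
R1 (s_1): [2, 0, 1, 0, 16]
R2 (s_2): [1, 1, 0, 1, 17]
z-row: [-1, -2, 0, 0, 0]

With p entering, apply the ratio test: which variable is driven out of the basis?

s_1

Column p entries and ratios — s_1: 16/2 = 8; s_2: 17/1 = 17.
Smallest ratio is 8 in the row of s_1, so s_1 leaves.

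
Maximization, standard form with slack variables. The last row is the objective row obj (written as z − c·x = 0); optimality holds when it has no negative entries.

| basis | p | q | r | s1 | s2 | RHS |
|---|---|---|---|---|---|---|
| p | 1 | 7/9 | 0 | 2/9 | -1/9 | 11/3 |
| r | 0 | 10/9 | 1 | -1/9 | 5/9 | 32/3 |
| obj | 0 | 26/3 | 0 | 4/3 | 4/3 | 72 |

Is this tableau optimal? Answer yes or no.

yes

Every obj-row coefficient is ≥ 0, so the tableau is optimal.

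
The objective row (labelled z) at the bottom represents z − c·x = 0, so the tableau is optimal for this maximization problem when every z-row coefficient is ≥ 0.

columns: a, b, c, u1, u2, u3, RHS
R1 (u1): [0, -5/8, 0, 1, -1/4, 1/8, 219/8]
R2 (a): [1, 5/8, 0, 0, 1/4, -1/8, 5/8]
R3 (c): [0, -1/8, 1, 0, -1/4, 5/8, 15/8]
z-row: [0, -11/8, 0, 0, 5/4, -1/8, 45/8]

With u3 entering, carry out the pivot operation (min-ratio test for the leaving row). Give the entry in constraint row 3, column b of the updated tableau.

Ratio test on column u3 — row 1: (219/8)/(1/8) = 219; row 2: entry -1/8 ≤ 0; row 3: (15/8)/(5/8) = 3. Minimum is 3 at row 3 (c leaves); pivot element 5/8.
Divide row 3 by 5/8; eliminate column u3 from the other rows.
In the new row 3, the b entry is the old entry divided by the pivot: (-1/8)/(5/8) = -1/5.

-1/5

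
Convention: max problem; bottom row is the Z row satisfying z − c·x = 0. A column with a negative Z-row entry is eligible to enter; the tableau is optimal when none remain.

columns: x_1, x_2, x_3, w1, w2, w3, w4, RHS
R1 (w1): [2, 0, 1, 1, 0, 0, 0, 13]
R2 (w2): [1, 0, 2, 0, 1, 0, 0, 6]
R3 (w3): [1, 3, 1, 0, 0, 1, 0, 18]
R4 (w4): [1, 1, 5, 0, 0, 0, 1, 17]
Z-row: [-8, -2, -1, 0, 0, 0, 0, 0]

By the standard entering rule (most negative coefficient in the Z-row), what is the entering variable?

x_1

Negative Z-row entries: x_1: -8, x_2: -2, x_3: -1.
The most negative is -8 in column x_1, so x_1 enters.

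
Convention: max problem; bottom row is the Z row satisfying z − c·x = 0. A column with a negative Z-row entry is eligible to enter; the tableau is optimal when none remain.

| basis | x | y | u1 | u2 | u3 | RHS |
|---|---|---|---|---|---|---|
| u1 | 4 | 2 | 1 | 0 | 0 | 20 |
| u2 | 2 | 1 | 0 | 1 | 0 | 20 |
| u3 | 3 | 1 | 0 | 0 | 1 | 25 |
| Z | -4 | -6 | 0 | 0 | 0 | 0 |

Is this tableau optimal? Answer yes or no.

no

The Z-row has a negative entry -6 in column y, so it is not optimal.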